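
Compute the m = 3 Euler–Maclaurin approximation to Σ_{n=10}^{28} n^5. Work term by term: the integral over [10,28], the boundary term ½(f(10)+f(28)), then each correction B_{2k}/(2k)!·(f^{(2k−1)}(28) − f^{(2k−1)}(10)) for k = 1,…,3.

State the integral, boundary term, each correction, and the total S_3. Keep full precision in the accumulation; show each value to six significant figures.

Integral: ∫_10^28 x^5 dx = 8.01484e+07.
½[f(10) + f(28)] = ½[100000 + 1.72104e+07] = 8.65518e+06.
Integral + boundary = 8.88036e+07.
k=1: B_{2}/(2)! × [f^{(1)}(28) − f^{(1)}(10)] = 1/12 × (3.07328e+06 − 50000.0) = 251940.
Running total after k=1: 8.90555e+07.
k=2: B_{4}/(4)! × [f^{(3)}(28) − f^{(3)}(10)] = −1/720 × (47040.0 − 6000.00) = -57.0000.
Running total after k=2: 8.90555e+07.
k=3: B_{6}/(6)! × [f^{(5)}(28) − f^{(5)}(10)] = 1/30240 × (120.000 − 120.000) = 0.00000.

S_3 ≈ 8.90555e+07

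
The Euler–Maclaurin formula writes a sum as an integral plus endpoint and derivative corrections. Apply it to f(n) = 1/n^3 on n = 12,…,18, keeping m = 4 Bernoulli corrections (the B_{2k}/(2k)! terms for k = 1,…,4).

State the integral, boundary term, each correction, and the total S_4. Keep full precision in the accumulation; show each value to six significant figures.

S_4 ≈ 0.00231375

Integral: ∫_12^18 1/x^3 dx = 0.00192901.
Endpoint term: (f(12) + f(18))/2 = (0.000578704 + 0.000171468)/2 = 0.000375086.
So far: 0.00230410.
Order-1 term: 1/12 · (-2.85780e-05 − (-0.000144676)) = 9.67483e-06.
After k=1: 0.00231377.
Order-2 term: −1/720 · (-1.76407e-06 − (-2.00939e-05)) = -2.54581e-08.
After k=2: 0.00231375.
Order-3 term: 1/30240 · (-2.28676e-07 − (-5.86071e-06)) = 1.86245e-10.
After k=3: 0.00231375.
Order-4 term: −1/1209600 · (-5.08169e-08 − (-2.93036e-06)) = -2.38057e-12.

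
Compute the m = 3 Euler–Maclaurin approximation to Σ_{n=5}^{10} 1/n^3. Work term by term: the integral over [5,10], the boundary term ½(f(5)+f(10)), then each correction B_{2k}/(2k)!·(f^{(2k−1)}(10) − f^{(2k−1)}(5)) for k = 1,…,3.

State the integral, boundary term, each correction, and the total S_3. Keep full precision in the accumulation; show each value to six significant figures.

S_3 ≈ 0.0198700

The integral term ∫_5^10 1/x^3 dx = 0.0150000.
½[f(5) + f(10)] = ½[0.00800000 + 0.00100000] = 0.00450000.
Integral + boundary = 0.0195000.
k=1: B_{2}/(2)! × [f^{(1)}(10) − f^{(1)}(5)] = 1/12 × (-0.000300000 − (-0.00480000)) = 0.000375000.
Running total after k=1: 0.0198750.
k=2: B_{4}/(4)! × [f^{(3)}(10) − f^{(3)}(5)] = −1/720 × (-6.00000e-05 − (-0.00384000)) = -5.25000e-06.
Running total after k=2: 0.0198698.
k=3: B_{6}/(6)! × [f^{(5)}(10) − f^{(5)}(5)] = 1/30240 × (-2.52000e-05 − (-0.00645120)) = 2.12500e-07.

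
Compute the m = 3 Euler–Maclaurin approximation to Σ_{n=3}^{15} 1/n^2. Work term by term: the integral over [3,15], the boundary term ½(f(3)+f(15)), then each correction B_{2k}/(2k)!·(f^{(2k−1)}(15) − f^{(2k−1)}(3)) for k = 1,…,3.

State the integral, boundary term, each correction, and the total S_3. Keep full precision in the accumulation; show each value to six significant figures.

∫_3^15 1/x^2 dx evaluates to 0.266667.
Boundary: ½(f(3) + f(15)) = ½(0.111111 + 0.00444444) = 0.0577778.
Running total after boundary: 0.324444.
Correction k=1: B_{2}/2! · (f^{(1)}(15) − f^{(1)}(3)) = 1/12 · (-0.000592593 − (-0.0740741)) = 0.00612346.
Partial sum through k=1: 0.330568.
Correction k=2: B_{4}/4! · (f^{(3)}(15) − f^{(3)}(3)) = −1/720 · (-3.16049e-05 − (-0.0987654)) = -0.000137130.
Partial sum through k=2: 0.330431.
Correction k=3: B_{6}/6! · (f^{(5)}(15) − f^{(5)}(3)) = 1/30240 · (-4.21399e-06 − (-0.329218)) = 1.08867e-05.

S_3 ≈ 0.330442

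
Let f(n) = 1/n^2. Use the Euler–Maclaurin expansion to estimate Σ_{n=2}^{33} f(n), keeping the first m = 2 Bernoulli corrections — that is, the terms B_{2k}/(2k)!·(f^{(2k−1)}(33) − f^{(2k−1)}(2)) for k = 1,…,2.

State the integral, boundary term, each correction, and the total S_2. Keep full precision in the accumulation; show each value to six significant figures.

∫_2^33 1/x^2 dx evaluates to 0.469697.
½[f(2) + f(33)] = ½[0.250000 + 0.000918274] = 0.125459.
Running total after boundary: 0.595156.
k=1: B_{2}/(2)! × [f^{(1)}(33) − f^{(1)}(2)] = 1/12 × (-5.56529e-05 − (-0.250000)) = 0.0208287.
Partial sum through k=1: 0.615985.
k=2: B_{4}/(4)! × [f^{(3)}(33) − f^{(3)}(2)] = −1/720 × (-6.13256e-07 − (-0.750000)) = -0.00104167.

S_2 ≈ 0.614943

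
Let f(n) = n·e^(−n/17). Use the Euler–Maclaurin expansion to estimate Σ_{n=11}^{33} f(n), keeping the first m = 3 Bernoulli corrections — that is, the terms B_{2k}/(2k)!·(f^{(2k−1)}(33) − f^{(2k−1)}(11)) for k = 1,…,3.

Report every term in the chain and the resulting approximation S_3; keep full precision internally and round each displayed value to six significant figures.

Integral: ∫_11^33 x·e^(−x/17) dx = 127.221.
½[f(11) + f(33)] = ½[5.75942 + 4.73665] = 5.24804.
Integral + boundary = 132.469.
Correction k=1: B_{2}/2! · (f^{(1)}(33) − f^{(1)}(11)) = 1/12 · (-0.135092 − 0.184794) = -0.0266572.
Partial sum through k=1: 132.442.
Correction k=2: B_{4}/4! · (f^{(3)}(33) − f^{(3)}(11)) = −1/720 · (0.000525876 − 0.00426284) = 5.19023e-06.
Partial sum through k=2: 132.442.
Correction k=3: B_{6}/6! · (f^{(5)}(33) − f^{(5)}(11)) = 1/30240 · (5.25674e-06 − 2.72881e-05) = -7.28550e-10.

S_3 ≈ 132.442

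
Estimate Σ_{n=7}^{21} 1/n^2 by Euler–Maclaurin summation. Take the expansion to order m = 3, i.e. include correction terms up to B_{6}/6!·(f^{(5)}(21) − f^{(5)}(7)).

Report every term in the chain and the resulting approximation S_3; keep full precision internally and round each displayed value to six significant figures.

S_3 ≈ 0.107042

Integral: ∫_7^21 1/x^2 dx = 0.0952381.
½[f(7) + f(21)] = ½[0.0204082 + 0.00226757] = 0.0113379.
Running total after boundary: 0.106576.
k=1: B_{2}/(2)! × [f^{(1)}(21) − f^{(1)}(7)] = 1/12 × (-0.000215959 − (-0.00583090)) = 0.000467912.
Partial sum through k=1: 0.107044.
k=2: B_{4}/(4)! × [f^{(3)}(21) − f^{(3)}(7)] = −1/720 × (-5.87645e-06 − (-0.00142798)) = -1.97514e-06.
Partial sum through k=2: 0.107042.
k=3: B_{6}/(6)! × [f^{(5)}(21) − f^{(5)}(7)] = 1/30240 × (-3.99758e-07 − (-0.000874271)) = 2.88979e-08.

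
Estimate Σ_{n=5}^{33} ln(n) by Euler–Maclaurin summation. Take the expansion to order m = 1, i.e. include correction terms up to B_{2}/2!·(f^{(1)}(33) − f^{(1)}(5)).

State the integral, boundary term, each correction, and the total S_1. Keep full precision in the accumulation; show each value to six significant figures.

S_1 ≈ 81.8764

∫_5^33 ln(x) dx evaluates to 79.3376.
Boundary: ½(f(5) + f(33)) = ½(1.60944 + 3.49651) = 2.55297.
Running total after boundary: 81.8905.
k=1: B_{2}/(2)! × [f^{(1)}(33) − f^{(1)}(5)] = 1/12 × (0.0303030 − 0.200000) = -0.0141414.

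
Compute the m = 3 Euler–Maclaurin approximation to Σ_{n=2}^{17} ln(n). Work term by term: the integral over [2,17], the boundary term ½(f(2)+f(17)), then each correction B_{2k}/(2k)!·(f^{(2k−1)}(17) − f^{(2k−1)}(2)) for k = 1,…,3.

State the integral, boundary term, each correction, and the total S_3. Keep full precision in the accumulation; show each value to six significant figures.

The integral term ∫_2^17 ln(x) dx = 31.7783.
Endpoint term: (f(2) + f(17))/2 = (0.693147 + 2.83321)/2 = 1.76318.
Integral + boundary = 33.5415.
k=1: B_{2}/(2)! × [f^{(1)}(17) − f^{(1)}(2)] = 1/12 × (0.0588235 − 0.500000) = -0.0367647.
After k=1: 33.5047.
k=2: B_{4}/(4)! × [f^{(3)}(17) − f^{(3)}(2)] = −1/720 × (0.000407083 − 0.250000) = 0.000346657.
After k=2: 33.5051.
k=3: B_{6}/(6)! × [f^{(5)}(17) − f^{(5)}(2)] = 1/30240 × (1.69031e-05 − 0.750000) = -2.48010e-05.

S_3 ≈ 33.5051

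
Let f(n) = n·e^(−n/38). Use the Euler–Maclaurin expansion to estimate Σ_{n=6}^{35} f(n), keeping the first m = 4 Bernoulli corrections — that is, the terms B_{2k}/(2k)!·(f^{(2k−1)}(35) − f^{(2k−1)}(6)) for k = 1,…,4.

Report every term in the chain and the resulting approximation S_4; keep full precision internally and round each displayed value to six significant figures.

S_4 ≈ 332.930

Integral: ∫_6^35 x·e^(−x/38) dx = 323.458.
Endpoint term: (f(6) + f(35))/2 = (5.12364 + 13.9335)/2 = 9.52856.
So far: 332.987.
k=1: B_{2}/(2)! × [f^{(1)}(35) − f^{(1)}(6)] = 1/12 × (0.0314289 − 0.719107) = -0.0573065.
After k=1: 332.930.
k=2: B_{4}/(4)! × [f^{(3)}(35) − f^{(3)}(6)] = −1/720 × (0.000573150 − 0.00168074) = 1.53832e-06.
After k=2: 332.930.
k=3: B_{6}/(6)! × [f^{(5)}(35) − f^{(5)}(6)] = 1/30240 × (7.78764e-07 − 1.98302e-06) = -3.98233e-11.
After k=3: 332.930.
k=4: B_{8}/(8)! × [f^{(7)}(35) − f^{(7)}(6)] = −1/1209600 × (8.03746e-10 − 1.94051e-09) = 9.39783e-16.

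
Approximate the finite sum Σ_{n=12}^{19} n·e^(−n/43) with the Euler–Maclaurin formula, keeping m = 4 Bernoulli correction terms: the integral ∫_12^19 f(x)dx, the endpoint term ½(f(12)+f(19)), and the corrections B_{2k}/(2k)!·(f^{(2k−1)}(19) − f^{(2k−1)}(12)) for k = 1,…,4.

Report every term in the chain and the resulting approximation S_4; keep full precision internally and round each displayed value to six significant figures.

S_4 ≈ 85.9127

∫_12^19 x·e^(−x/43) dx evaluates to 75.2824.
Boundary: ½(f(12) + f(19)) = ½(9.07785 + 12.2139) = 10.6459.
Integral + boundary = 85.9283.
Order-1 term: 1/12 · (0.358794 − 0.545374) = -0.0155484.
Partial sum through k=1: 85.9127.
Order-2 term: −1/720 · (0.000889385 − 0.00111322) = 3.10886e-07.
Partial sum through k=2: 85.9127.
Order-3 term: 1/30240 · (8.57070e-07 − 1.04461e-06) = -6.20181e-12.
Partial sum through k=3: 85.9127.
Order-4 term: −1/1209600 · (6.66918e-10 − 8.04304e-10) = 1.13580e-16.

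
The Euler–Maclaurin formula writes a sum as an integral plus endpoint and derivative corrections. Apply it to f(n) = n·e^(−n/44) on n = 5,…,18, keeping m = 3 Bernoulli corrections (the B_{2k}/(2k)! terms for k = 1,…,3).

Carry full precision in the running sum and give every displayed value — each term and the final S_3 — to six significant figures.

S_3 ≈ 120.500

Integral: ∫_5^18 x·e^(−x/44) dx = 112.323.
Endpoint term: (f(5) + f(18))/2 = (4.46291 + 11.9566)/2 = 8.20974.
Running total after boundary: 120.533.
Order-1 term: 1/12 · (0.392514 − 0.791153) = -0.0332199.
After k=1: 120.500.
Order-2 term: −1/720 · (0.000888957 − 0.00133074) = 6.13591e-07.
After k=2: 120.500.
Order-3 term: 1/30240 · (8.13621e-07 − 1.16365e-06) = -1.15751e-11.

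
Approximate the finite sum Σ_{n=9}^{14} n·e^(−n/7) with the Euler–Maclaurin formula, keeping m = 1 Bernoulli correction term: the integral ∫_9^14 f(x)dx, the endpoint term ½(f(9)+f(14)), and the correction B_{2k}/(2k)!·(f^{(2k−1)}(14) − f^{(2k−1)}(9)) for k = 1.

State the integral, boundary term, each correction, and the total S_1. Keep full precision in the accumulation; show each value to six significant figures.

The integral term ∫_9^14 x·e^(−x/7) dx = 11.0685.
Endpoint term: (f(9) + f(14))/2 = (2.48808 + 1.89469)/2 = 2.19139.
So far: 13.2598.
Correction k=1: B_{2}/2! · (f^{(1)}(14) − f^{(1)}(9)) = 1/12 · (-0.135335 − (-0.0789866)) = -0.00469572.

S_1 ≈ 13.2551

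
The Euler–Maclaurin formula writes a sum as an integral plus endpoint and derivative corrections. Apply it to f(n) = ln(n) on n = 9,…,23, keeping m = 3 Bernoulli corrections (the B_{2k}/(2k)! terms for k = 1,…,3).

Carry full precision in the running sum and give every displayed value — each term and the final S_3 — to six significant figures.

The integral term ∫_9^23 ln(x) dx = 38.3413.
½[f(9) + f(23)] = ½[2.19722 + 3.13549] = 2.66636.
Running total after boundary: 41.0077.
k=1: B_{2}/(2)! × [f^{(1)}(23) − f^{(1)}(9)] = 1/12 × (0.0434783 − 0.111111) = -0.00563607.
Partial sum through k=1: 41.0021.
k=2: B_{4}/(4)! × [f^{(3)}(23) − f^{(3)}(9)] = −1/720 × (0.000164379 − 0.00274348) = 3.58209e-06.
Partial sum through k=2: 41.0021.
k=3: B_{6}/(6)! × [f^{(5)}(23) − f^{(5)}(9)] = 1/30240 × (3.72883e-06 − 0.000406442) = -1.33172e-08.

S_3 ≈ 41.0021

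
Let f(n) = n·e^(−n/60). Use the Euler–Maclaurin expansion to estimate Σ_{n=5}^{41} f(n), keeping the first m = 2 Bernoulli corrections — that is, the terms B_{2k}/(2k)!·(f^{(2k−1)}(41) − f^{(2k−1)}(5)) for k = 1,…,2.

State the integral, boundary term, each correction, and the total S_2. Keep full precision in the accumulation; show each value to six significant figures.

∫_5^41 x·e^(−x/60) dx evaluates to 528.291.
½[f(5) + f(41)] = ½[4.60022 + 20.7022] = 12.6512.
So far: 540.942.
Order-1 term: 1/12 · (0.159895 − 0.843374) = -0.0569566.
After k=1: 540.885.
Order-2 term: −1/720 · (0.000324933 − 0.000745406) = 5.83991e-07.

S_2 ≈ 540.885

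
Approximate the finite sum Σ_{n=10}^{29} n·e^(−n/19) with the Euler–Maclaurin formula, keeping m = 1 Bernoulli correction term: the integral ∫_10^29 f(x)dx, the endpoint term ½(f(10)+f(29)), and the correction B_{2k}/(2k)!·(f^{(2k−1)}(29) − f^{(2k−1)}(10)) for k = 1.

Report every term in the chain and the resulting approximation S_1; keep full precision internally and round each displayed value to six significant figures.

The integral term ∫_10^29 x·e^(−x/19) dx = 127.309.
Boundary: ½(f(10) + f(29)) = ½(5.90778 + 6.30271) = 6.10524.
Running total after boundary: 133.414.
Correction k=1: B_{2}/2! · (f^{(1)}(29) − f^{(1)}(10)) = 1/12 · (-0.114387 − 0.279842) = -0.0328524.

S_1 ≈ 133.381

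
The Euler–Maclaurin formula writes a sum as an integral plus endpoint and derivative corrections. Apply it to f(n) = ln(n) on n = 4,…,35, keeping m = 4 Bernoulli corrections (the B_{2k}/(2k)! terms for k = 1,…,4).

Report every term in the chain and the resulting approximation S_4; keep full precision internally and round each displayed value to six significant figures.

S_4 ≈ 90.3444

∫_4^35 ln(x) dx evaluates to 87.8920.
Endpoint term: (f(4) + f(35))/2 = (1.38629 + 3.55535)/2 = 2.47082.
Running total after boundary: 90.3628.
Correction k=1: B_{2}/2! · (f^{(1)}(35) − f^{(1)}(4)) = 1/12 · (0.0285714 − 0.250000) = -0.0184524.
After k=1: 90.3444.
Correction k=2: B_{4}/4! · (f^{(3)}(35) − f^{(3)}(4)) = −1/720 · (4.66472e-05 − 0.0312500) = 4.33380e-05.
After k=2: 90.3444.
Correction k=3: B_{6}/6! · (f^{(5)}(35) − f^{(5)}(4)) = 1/30240 · (4.56952e-07 − 0.0234375) = -7.75034e-07.
After k=3: 90.3444.
Correction k=4: B_{8}/8! · (f^{(7)}(35) − f^{(7)}(4)) = −1/1209600 · (1.11907e-08 − 0.0439453) = 3.63304e-08.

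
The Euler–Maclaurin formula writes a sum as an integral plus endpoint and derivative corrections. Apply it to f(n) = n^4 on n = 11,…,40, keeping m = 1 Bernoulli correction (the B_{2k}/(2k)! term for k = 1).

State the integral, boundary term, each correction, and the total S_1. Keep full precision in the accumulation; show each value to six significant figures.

S_1 ≈ 2.17560e+07

Integral: ∫_11^40 x^4 dx = 2.04478e+07.
½[f(11) + f(40)] = ½[14641.0 + 2.56000e+06] = 1.28732e+06.
So far: 2.17351e+07.
k=1: B_{2}/(2)! × [f^{(1)}(40) − f^{(1)}(11)] = 1/12 × (256000 − 5324.00) = 20889.7.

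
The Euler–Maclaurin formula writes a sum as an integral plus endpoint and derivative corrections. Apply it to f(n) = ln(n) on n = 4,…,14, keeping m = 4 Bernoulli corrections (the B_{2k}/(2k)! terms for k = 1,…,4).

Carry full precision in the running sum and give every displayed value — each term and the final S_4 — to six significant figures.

S_4 ≈ 23.3995

∫_4^14 ln(x) dx evaluates to 21.4016.
Boundary: ½(f(4) + f(14)) = ½(1.38629 + 2.63906) = 2.01268.
So far: 23.4143.
Order-1 term: 1/12 · (0.0714286 − 0.250000) = -0.0148810.
Running total after k=1: 23.3994.
Order-2 term: −1/720 · (0.000728863 − 0.0312500) = 4.23905e-05.
Running total after k=2: 23.3995.
Order-3 term: 1/30240 · (4.46243e-05 − 0.0234375) = -7.73574e-07.
Running total after k=3: 23.3995.
Order-4 term: −1/1209600 · (6.83024e-06 − 0.0439453) = 3.63248e-08.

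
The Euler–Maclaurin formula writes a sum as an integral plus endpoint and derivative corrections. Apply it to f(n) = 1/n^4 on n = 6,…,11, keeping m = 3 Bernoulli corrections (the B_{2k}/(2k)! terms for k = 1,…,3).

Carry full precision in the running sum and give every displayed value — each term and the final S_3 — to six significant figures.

Integral: ∫_6^11 1/x^4 dx = 0.00129277.
½[f(6) + f(11)] = ½[0.000771605 + 6.83013e-05] = 0.000419953.
Running total after boundary: 0.00171272.
k=1: B_{2}/(2)! × [f^{(1)}(11) − f^{(1)}(6)] = 1/12 × (-2.48369e-05 − (-0.000514403)) = 4.07972e-05.
After k=1: 0.00175352.
k=2: B_{4}/(4)! × [f^{(3)}(11) − f^{(3)}(6)] = −1/720 × (-6.15790e-06 − (-0.000428669)) = -5.86822e-07.
After k=2: 0.00175294.
k=3: B_{6}/(6)! × [f^{(5)}(11) − f^{(5)}(6)] = 1/30240 × (-2.84994e-06 − (-0.000666819)) = 2.19567e-08.

S_3 ≈ 0.00175296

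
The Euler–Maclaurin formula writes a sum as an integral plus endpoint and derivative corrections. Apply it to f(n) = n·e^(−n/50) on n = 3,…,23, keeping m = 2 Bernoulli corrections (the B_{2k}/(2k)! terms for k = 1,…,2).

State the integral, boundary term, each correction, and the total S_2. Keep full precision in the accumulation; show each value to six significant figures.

S_2 ≈ 200.118

The integral term ∫_3^23 x·e^(−x/50) dx = 191.491.
½[f(3) + f(23)] = ½[2.82529 + 14.5195] = 8.67241.
Integral + boundary = 200.163.
Correction k=1: B_{2}/2! · (f^{(1)}(23) − f^{(1)}(3)) = 1/12 · (0.340893 − 0.885259) = -0.0453638.
After k=1: 200.118.
Correction k=2: B_{4}/4! · (f^{(3)}(23) − f^{(3)}(3)) = −1/720 · (0.000641384 − 0.00110752) = 6.47404e-07.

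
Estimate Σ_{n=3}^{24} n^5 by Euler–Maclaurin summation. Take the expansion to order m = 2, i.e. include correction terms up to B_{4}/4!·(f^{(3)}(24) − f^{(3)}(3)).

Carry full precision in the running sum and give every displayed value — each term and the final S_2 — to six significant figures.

∫_3^24 x^5 dx evaluates to 3.18504e+07.
½[f(3) + f(24)] = ½[243.000 + 7.96262e+06] = 3.98143e+06.
Running total after boundary: 3.58318e+07.
Correction k=1: B_{2}/2! · (f^{(1)}(24) − f^{(1)}(3)) = 1/12 · (1.65888e+06 − 405.000) = 138206.
Running total after k=1: 3.59700e+07.
Correction k=2: B_{4}/4! · (f^{(3)}(24) − f^{(3)}(3)) = −1/720 · (34560.0 − 540.000) = -47.2500.

S_2 ≈ 3.59700e+07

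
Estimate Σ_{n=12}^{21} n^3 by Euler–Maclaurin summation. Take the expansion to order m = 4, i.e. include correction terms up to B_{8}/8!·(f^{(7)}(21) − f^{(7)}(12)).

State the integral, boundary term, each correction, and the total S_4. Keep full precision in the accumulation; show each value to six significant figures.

S_4 ≈ 49005.0

The integral term ∫_12^21 x^3 dx = 43436.2.
Boundary: ½(f(12) + f(21)) = ½(1728.00 + 9261.00) = 5494.50.
Running total after boundary: 48930.8.
Order-1 term: 1/12 · (1323.00 − 432.000) = 74.2500.
After k=1: 49005.0.
Order-2 term: −1/720 · (6.00000 − 6.00000) = 0.00000.
After k=2: 49005.0.
Order-3 term: 1/30240 · (0.00000 − 0.00000) = 0.00000.
After k=3: 49005.0.
Order-4 term: −1/1209600 · (0.00000 − 0.00000) = 0.00000.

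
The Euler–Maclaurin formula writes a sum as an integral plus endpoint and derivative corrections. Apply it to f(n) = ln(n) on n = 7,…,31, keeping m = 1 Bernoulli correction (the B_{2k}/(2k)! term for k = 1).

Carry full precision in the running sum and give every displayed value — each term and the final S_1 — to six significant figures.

Integral: ∫_7^31 ln(x) dx = 68.8322.
Endpoint term: (f(7) + f(31))/2 = (1.94591 + 3.43399)/2 = 2.68995.
Running total after boundary: 71.5222.
Order-1 term: 1/12 · (0.0322581 − 0.142857) = -0.00921659.

S_1 ≈ 71.5130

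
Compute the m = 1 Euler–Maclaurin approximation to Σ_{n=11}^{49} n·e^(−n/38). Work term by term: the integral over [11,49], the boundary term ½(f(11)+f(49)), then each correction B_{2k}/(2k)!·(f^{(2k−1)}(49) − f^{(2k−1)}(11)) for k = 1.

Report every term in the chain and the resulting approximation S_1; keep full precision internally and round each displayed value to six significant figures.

The integral term ∫_11^49 x·e^(−x/38) dx = 483.476.
Endpoint term: (f(11) + f(49))/2 = (8.23523 + 13.4954)/2 = 10.8653.
Integral + boundary = 494.341.
Order-1 term: 1/12 · (-0.0797256 − 0.531941) = -0.0509722.

S_1 ≈ 494.290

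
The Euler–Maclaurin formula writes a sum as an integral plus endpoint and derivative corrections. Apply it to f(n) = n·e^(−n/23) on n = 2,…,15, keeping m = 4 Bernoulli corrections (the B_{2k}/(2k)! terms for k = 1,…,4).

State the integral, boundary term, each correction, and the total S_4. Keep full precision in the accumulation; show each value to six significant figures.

S_4 ≈ 76.6040

Integral: ∫_2^15 x·e^(−x/23) dx = 71.8350.
Boundary: ½(f(2) + f(15)) = ½(1.83343 + 7.81368) = 4.82356.
So far: 76.6586.
k=1: B_{2}/(2)! × [f^{(1)}(15) − f^{(1)}(2)] = 1/12 × (0.181187 − 0.837002) = -0.0546513.
Partial sum through k=1: 76.6040.
k=2: B_{4}/(4)! × [f^{(3)}(15) − f^{(3)}(2)] = −1/720 × (0.00231193 − 0.00504808) = 3.80021e-06.
Partial sum through k=2: 76.6040.
k=3: B_{6}/(6)! × [f^{(5)}(15) − f^{(5)}(2)] = 1/30240 × (8.09329e-06 − 1.60944e-05) = -2.64587e-10.
Partial sum through k=3: 76.6040.
k=4: B_{8}/(8)! × [f^{(7)}(15) − f^{(7)}(2)] = −1/1209600 × (2.23369e-08 − 4.28092e-08) = 1.69249e-14.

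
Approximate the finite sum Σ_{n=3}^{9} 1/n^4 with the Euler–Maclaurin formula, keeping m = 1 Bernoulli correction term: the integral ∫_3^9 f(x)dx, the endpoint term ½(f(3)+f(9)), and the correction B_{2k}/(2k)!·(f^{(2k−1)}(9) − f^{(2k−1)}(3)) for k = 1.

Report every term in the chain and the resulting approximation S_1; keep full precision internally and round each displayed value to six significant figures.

Integral: ∫_3^9 1/x^4 dx = 0.0118884.
Boundary: ½(f(3) + f(9)) = ½(0.0123457 + 0.000152416) = 0.00624905.
So far: 0.0181375.
Correction k=1: B_{2}/2! · (f^{(1)}(9) − f^{(1)}(3)) = 1/12 · (-6.77404e-05 − (-0.0164609)) = 0.00136610.

S_1 ≈ 0.0195036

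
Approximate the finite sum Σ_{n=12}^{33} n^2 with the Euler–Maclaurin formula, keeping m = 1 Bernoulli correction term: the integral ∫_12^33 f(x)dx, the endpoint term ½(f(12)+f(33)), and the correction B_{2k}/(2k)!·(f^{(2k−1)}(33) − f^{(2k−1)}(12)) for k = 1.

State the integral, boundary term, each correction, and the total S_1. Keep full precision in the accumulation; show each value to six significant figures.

S_1 ≈ 12023.0

∫_12^33 x^2 dx evaluates to 11403.0.
Endpoint term: (f(12) + f(33))/2 = (144.000 + 1089.00)/2 = 616.500.
So far: 12019.5.
Correction k=1: B_{2}/2! · (f^{(1)}(33) − f^{(1)}(12)) = 1/12 · (66.0000 − 24.0000) = 3.50000.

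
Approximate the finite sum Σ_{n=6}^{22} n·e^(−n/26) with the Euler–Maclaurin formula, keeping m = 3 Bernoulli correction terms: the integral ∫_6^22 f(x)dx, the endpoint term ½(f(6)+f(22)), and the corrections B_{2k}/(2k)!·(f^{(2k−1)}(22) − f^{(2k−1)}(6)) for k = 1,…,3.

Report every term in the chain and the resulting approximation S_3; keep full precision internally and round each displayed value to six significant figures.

S_3 ≈ 132.130

∫_6^22 x·e^(−x/26) dx evaluates to 125.074.
½[f(6) + f(22)] = ½[4.76354 + 9.43936] = 7.10145.
Integral + boundary = 132.176.
Correction k=1: B_{2}/2! · (f^{(1)}(22) − f^{(1)}(6)) = 1/12 · (0.0660095 − 0.610710) = -0.0453917.
After k=1: 132.130.
Correction k=2: B_{4}/4! · (f^{(3)}(22) − f^{(3)}(6)) = −1/720 · (0.00136706 − 0.00325230) = 2.61839e-06.
After k=2: 132.130.
Correction k=3: B_{6}/6! · (f^{(5)}(22) − f^{(5)}(6)) = 1/30240 · (3.90011e-06 − 8.28578e-06) = -1.45029e-10.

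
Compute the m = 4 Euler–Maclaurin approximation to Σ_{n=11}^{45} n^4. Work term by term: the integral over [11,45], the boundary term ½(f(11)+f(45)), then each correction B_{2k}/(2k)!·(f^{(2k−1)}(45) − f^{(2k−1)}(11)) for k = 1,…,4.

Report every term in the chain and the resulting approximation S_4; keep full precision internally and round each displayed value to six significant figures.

∫_11^45 x^4 dx evaluates to 3.68734e+07.
½[f(11) + f(45)] = ½[14641.0 + 4.10062e+06] = 2.05763e+06.
Integral + boundary = 3.89310e+07.
k=1: B_{2}/(2)! × [f^{(1)}(45) − f^{(1)}(11)] = 1/12 × (364500 − 5324.00) = 29931.3.
After k=1: 3.89610e+07.
k=2: B_{4}/(4)! × [f^{(3)}(45) − f^{(3)}(11)] = −1/720 × (1080.00 − 264.000) = -1.13333.
After k=2: 3.89610e+07.
k=3: B_{6}/(6)! × [f^{(5)}(45) − f^{(5)}(11)] = 1/30240 × (0.00000 − 0.00000) = 0.00000.
After k=3: 3.89610e+07.
k=4: B_{8}/(8)! × [f^{(7)}(45) − f^{(7)}(11)] = −1/1209600 × (0.00000 − 0.00000) = 0.00000.

S_4 ≈ 3.89610e+07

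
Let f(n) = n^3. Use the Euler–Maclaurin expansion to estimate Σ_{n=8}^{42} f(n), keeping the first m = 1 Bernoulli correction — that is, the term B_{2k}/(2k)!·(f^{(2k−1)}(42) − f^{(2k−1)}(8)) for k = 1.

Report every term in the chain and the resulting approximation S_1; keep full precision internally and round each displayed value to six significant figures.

∫_8^42 x^3 dx evaluates to 776900.
Endpoint term: (f(8) + f(42))/2 = (512.000 + 74088.0)/2 = 37300.0.
Integral + boundary = 814200.
Order-1 term: 1/12 · (5292.00 − 192.000) = 425.000.

S_1 ≈ 814625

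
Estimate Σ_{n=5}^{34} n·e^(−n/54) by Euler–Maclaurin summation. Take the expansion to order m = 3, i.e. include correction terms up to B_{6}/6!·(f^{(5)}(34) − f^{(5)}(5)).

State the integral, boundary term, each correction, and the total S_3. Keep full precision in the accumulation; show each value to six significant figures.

Integral: ∫_5^34 x·e^(−x/54) dx = 372.432.
Boundary: ½(f(5) + f(34)) = ½(4.55782 + 18.1148) = 11.3363.
Integral + boundary = 383.768.
Order-1 term: 1/12 · (0.197329 − 0.827161) = -0.0524859.
After k=1: 383.716.
Order-2 term: −1/720 · (0.000433096 − 0.000908879) = 6.60810e-07.
After k=2: 383.716.
Order-3 term: 1/30240 · (2.73841e-07 − 5.26096e-07) = -8.34175e-12.

S_3 ≈ 383.716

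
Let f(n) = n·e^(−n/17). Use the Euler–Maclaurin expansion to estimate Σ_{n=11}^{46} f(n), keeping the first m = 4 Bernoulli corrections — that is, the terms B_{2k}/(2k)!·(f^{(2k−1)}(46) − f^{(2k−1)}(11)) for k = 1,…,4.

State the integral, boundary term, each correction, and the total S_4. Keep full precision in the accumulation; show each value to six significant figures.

S_4 ≈ 182.062

Integral: ∫_11^46 x·e^(−x/17) dx = 177.671.
Boundary: ½(f(11) + f(46)) = ½(5.75942 + 3.07332) = 4.41637.
Running total after boundary: 182.087.
Correction k=1: B_{2}/2! · (f^{(1)}(46) − f^{(1)}(11)) = 1/12 · (-0.113972 − 0.184794) = -0.0248972.
Running total after k=1: 182.062.
Correction k=2: B_{4}/4! · (f^{(3)}(46) − f^{(3)}(11)) = −1/720 · (6.79945e-05 − 0.00426284) = 5.82618e-06.
Running total after k=2: 182.062.
Correction k=3: B_{6}/6! · (f^{(5)}(46) − f^{(5)}(11)) = 1/30240 · (1.83514e-06 − 2.72881e-05) = -8.41698e-10.
Running total after k=3: 182.062.
Correction k=4: B_{8}/8! · (f^{(7)}(46) − f^{(7)}(11)) = −1/1209600 · (1.18859e-08 − 1.37806e-07) = 1.04100e-13.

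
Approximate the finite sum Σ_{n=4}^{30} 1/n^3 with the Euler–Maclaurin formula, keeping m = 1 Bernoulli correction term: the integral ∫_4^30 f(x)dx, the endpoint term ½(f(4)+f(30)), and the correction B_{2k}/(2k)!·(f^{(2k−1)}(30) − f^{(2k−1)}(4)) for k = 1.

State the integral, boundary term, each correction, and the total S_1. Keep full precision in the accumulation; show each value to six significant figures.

∫_4^30 1/x^3 dx evaluates to 0.0306944.
Boundary: ½(f(4) + f(30)) = ½(0.0156250 + 3.70370e-05) = 0.00783102.
So far: 0.0385255.
Order-1 term: 1/12 · (-3.70370e-06 − (-0.0117188)) = 0.000976254.

S_1 ≈ 0.0395017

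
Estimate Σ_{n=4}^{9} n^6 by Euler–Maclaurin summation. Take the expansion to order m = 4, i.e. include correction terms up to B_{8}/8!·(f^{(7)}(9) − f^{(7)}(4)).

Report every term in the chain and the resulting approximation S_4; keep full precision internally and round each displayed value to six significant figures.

The integral term ∫_4^9 x^6 dx = 680941.
Endpoint term: (f(4) + f(9))/2 = (4096.00 + 531441)/2 = 267768.
Running total after boundary: 948709.
Order-1 term: 1/12 · (354294 − 6144.00) = 29012.5.
After k=1: 977722.
Order-2 term: −1/720 · (87480.0 − 7680.00) = -110.833.
After k=2: 977611.
Order-3 term: 1/30240 · (6480.00 − 2880.00) = 0.119048.
After k=3: 977611.
Order-4 term: −1/1209600 · (0.00000 − 0.00000) = 0.00000.

S_4 ≈ 977611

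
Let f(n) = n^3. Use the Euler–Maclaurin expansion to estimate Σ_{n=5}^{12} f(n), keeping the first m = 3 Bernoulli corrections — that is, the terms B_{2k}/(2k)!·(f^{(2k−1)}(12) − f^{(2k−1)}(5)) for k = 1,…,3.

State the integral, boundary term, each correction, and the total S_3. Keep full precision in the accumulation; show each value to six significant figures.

S_3 ≈ 5984.00

∫_5^12 x^3 dx evaluates to 5027.75.
Endpoint term: (f(5) + f(12))/2 = (125.000 + 1728.00)/2 = 926.500.
Running total after boundary: 5954.25.
Correction k=1: B_{2}/2! · (f^{(1)}(12) − f^{(1)}(5)) = 1/12 · (432.000 − 75.0000) = 29.7500.
Running total after k=1: 5984.00.
Correction k=2: B_{4}/4! · (f^{(3)}(12) − f^{(3)}(5)) = −1/720 · (6.00000 − 6.00000) = 0.00000.
Running total after k=2: 5984.00.
Correction k=3: B_{6}/6! · (f^{(5)}(12) − f^{(5)}(5)) = 1/30240 · (0.00000 − 0.00000) = 0.00000.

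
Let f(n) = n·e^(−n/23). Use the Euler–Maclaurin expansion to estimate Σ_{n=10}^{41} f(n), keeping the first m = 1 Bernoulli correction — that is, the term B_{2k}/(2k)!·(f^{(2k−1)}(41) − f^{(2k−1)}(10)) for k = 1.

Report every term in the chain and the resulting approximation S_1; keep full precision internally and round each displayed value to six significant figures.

∫_10^41 x·e^(−x/23) dx evaluates to 243.792.
Endpoint term: (f(10) + f(41))/2 = (6.47405 + 6.89615)/2 = 6.68510.
Running total after boundary: 250.477.
k=1: B_{2}/(2)! × [f^{(1)}(41) − f^{(1)}(10)] = 1/12 × (-0.131634 − 0.365925) = -0.0414632.

S_1 ≈ 250.436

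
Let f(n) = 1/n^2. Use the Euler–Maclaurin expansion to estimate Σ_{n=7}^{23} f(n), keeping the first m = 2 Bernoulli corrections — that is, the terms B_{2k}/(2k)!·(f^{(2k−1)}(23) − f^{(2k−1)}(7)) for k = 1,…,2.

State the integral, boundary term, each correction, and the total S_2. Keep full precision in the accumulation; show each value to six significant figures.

S_2 ≈ 0.110998

Integral: ∫_7^23 1/x^2 dx = 0.0993789.
½[f(7) + f(23)] = ½[0.0204082 + 0.00189036] = 0.0111493.
Integral + boundary = 0.110528.
Correction k=1: B_{2}/2! · (f^{(1)}(23) − f^{(1)}(7)) = 1/12 · (-0.000164379 − (-0.00583090)) = 0.000472210.
Partial sum through k=1: 0.111000.
Correction k=2: B_{4}/4! · (f^{(3)}(23) − f^{(3)}(7)) = −1/720 · (-3.72883e-06 − (-0.00142798)) = -1.97812e-06.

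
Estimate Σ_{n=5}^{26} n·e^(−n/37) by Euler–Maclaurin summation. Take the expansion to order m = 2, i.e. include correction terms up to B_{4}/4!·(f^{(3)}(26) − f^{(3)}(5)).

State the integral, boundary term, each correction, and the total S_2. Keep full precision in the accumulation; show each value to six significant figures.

S_2 ≈ 211.726

∫_5^26 x·e^(−x/37) dx evaluates to 203.155.
Boundary: ½(f(5) + f(26)) = ½(4.36799 + 12.8764) = 8.62218.
Running total after boundary: 211.777.
Order-1 term: 1/12 · (0.147235 − 0.755544) = -0.0506924.
Running total after k=1: 211.726.
Order-2 term: −1/720 · (0.000831063 − 0.00182815) = 1.38485e-06.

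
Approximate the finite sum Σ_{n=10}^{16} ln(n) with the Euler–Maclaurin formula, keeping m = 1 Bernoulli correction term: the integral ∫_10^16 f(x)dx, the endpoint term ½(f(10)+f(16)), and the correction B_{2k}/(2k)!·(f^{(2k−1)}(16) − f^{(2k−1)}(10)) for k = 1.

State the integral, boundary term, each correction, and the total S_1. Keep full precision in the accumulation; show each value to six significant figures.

S_1 ≈ 17.8700

Integral: ∫_10^16 ln(x) dx = 15.3356.
½[f(10) + f(16)] = ½[2.30259 + 2.77259] = 2.53759.
Integral + boundary = 17.8732.
Correction k=1: B_{2}/2! · (f^{(1)}(16) − f^{(1)}(10)) = 1/12 · (0.0625000 − 0.100000) = -0.00312500.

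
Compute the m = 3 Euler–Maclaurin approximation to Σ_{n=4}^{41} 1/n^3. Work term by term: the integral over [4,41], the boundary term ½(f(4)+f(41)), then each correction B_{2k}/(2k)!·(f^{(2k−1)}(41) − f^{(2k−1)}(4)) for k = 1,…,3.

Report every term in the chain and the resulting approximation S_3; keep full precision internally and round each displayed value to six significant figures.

∫_4^41 1/x^3 dx evaluates to 0.0309526.
Boundary: ½(f(4) + f(41)) = ½(0.0156250 + 1.45094e-05) = 0.00781975.
Running total after boundary: 0.0387723.
Order-1 term: 1/12 · (-1.06166e-06 − (-0.0117188)) = 0.000976474.
Partial sum through k=1: 0.0397488.
Order-2 term: −1/720 · (-1.26313e-08 − (-0.0146484)) = -2.03450e-05.
Partial sum through k=2: 0.0397284.
Order-3 term: 1/30240 · (-3.15595e-10 − (-0.0384521)) = 1.27157e-06.

S_3 ≈ 0.0397297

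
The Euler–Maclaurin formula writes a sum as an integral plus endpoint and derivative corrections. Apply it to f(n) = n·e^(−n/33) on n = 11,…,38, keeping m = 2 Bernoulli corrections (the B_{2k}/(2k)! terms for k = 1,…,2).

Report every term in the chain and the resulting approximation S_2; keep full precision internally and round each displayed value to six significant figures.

S_2 ≈ 309.551

∫_11^38 x·e^(−x/33) dx evaluates to 299.647.
Endpoint term: (f(11) + f(38))/2 = (7.88184 + 12.0140)/2 = 9.94791.
Integral + boundary = 309.595.
Correction k=1: B_{2}/2! · (f^{(1)}(38) − f^{(1)}(11)) = 1/12 · (-0.0479026 − 0.477688) = -0.0437992.
After k=1: 309.551.
Correction k=2: B_{4}/4! · (f^{(3)}(38) − f^{(3)}(11)) = −1/720 · (0.000536650 − 0.00175459) = 1.69159e-06.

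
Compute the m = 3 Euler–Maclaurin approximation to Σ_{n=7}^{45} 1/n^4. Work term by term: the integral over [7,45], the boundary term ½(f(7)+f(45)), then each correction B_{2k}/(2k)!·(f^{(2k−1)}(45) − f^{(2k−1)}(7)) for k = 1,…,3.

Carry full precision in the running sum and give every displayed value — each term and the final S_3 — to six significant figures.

The integral term ∫_7^45 1/x^4 dx = 0.000968159.
½[f(7) + f(45)] = ½[0.000416493 + 2.43865e-07] = 0.000208368.
Running total after boundary: 0.00117653.
Order-1 term: 1/12 · (-2.16769e-08 − (-0.000237996)) = 1.98312e-05.
After k=1: 0.00119636.
Order-2 term: −1/720 · (-3.21139e-10 − (-0.000145712)) = -2.02377e-07.
After k=2: 0.00119616.
Order-3 term: 1/30240 · (-8.88089e-12 − (-0.000166528)) = 5.50687e-09.

S_3 ≈ 0.00119616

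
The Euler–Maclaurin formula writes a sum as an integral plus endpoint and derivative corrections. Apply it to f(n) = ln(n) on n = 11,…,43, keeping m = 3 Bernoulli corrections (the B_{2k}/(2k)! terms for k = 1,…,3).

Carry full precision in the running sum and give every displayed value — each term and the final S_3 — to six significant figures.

The integral term ∫_11^43 ln(x) dx = 103.355.
Boundary: ½(f(11) + f(43)) = ½(2.39790 + 3.76120) = 3.07955.
So far: 106.434.
Correction k=1: B_{2}/2! · (f^{(1)}(43) − f^{(1)}(11)) = 1/12 · (0.0232558 − 0.0909091) = -0.00563777.
After k=1: 106.429.
Correction k=2: B_{4}/4! · (f^{(3)}(43) − f^{(3)}(11)) = −1/720 · (2.51550e-05 − 0.00150263) = 2.05205e-06.
After k=2: 106.429.
Correction k=3: B_{6}/6! · (f^{(5)}(43) − f^{(5)}(11)) = 1/30240 · (1.63256e-07 − 0.000149021) = -4.92255e-09.

S_3 ≈ 106.429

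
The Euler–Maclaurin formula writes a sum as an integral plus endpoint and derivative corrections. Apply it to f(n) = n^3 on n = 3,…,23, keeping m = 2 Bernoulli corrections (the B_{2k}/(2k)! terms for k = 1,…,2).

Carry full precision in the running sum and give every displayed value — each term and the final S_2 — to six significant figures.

S_2 ≈ 76167.0

Integral: ∫_3^23 x^3 dx = 69940.0.
Endpoint term: (f(3) + f(23))/2 = (27.0000 + 12167.0)/2 = 6097.00.
Integral + boundary = 76037.0.
Order-1 term: 1/12 · (1587.00 − 27.0000) = 130.000.
After k=1: 76167.0.
Order-2 term: −1/720 · (6.00000 − 6.00000) = 0.00000.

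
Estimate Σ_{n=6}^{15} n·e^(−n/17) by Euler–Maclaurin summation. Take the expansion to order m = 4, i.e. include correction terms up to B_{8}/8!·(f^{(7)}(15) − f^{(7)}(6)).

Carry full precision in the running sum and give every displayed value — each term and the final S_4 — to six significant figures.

S_4 ≈ 54.7898

The integral term ∫_6^15 x·e^(−x/17) dx = 49.6122.
Boundary: ½(f(6) + f(15)) = ½(4.21571 + 6.20712) = 5.21142.
So far: 54.8237.
Order-1 term: 1/12 · (0.0486833 − 0.454636) = -0.0338294.
Partial sum through k=1: 54.7898.
Order-2 term: −1/720 · (0.00303218 − 0.00643555) = 4.72690e-06.
Partial sum through k=2: 54.7898.
Order-3 term: 1/30240 · (2.04010e-05 − 3.90933e-05) = -6.18129e-10.
Partial sum through k=3: 54.7898.
Order-4 term: −1/1209600 · (1.04879e-07 − 1.93489e-07) = 7.32551e-14.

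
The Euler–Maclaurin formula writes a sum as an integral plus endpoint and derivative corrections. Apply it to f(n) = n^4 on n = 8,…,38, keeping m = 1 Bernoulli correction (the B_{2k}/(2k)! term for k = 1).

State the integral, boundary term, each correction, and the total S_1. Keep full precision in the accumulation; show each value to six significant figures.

The integral term ∫_8^38 x^4 dx = 1.58405e+07.
Boundary: ½(f(8) + f(38)) = ½(4096.00 + 2.08514e+06) = 1.04462e+06.
Integral + boundary = 1.68851e+07.
Order-1 term: 1/12 · (219488 − 2048.00) = 18120.0.

S_1 ≈ 1.69032e+07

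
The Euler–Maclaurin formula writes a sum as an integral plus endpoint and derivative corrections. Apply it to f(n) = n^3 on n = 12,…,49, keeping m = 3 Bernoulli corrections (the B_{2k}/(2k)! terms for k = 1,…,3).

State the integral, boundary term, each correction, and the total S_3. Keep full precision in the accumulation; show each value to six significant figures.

∫_12^49 x^3 dx evaluates to 1.43602e+06.
½[f(12) + f(49)] = ½[1728.00 + 117649] = 59688.5.
So far: 1.49570e+06.
Order-1 term: 1/12 · (7203.00 − 432.000) = 564.250.
Partial sum through k=1: 1.49627e+06.
Order-2 term: −1/720 · (6.00000 − 6.00000) = 0.00000.
Partial sum through k=2: 1.49627e+06.
Order-3 term: 1/30240 · (0.00000 − 0.00000) = 0.00000.

S_3 ≈ 1.49627e+06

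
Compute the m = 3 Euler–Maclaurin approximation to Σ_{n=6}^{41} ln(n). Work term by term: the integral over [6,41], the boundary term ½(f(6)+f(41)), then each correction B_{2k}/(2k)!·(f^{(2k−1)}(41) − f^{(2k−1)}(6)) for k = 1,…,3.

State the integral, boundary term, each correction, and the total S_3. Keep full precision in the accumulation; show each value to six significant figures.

S_3 ≈ 109.247

∫_6^41 ln(x) dx evaluates to 106.506.
Boundary: ½(f(6) + f(41)) = ½(1.79176 + 3.71357) = 2.75267.
Running total after boundary: 109.259.
Order-1 term: 1/12 · (0.0243902 − 0.166667) = -0.0118564.
Running total after k=1: 109.247.
Order-2 term: −1/720 · (2.90187e-05 − 0.00925926) = 1.28198e-05.
Running total after k=2: 109.247.
Order-3 term: 1/30240 · (2.07153e-07 − 0.00308642) = -1.02057e-07.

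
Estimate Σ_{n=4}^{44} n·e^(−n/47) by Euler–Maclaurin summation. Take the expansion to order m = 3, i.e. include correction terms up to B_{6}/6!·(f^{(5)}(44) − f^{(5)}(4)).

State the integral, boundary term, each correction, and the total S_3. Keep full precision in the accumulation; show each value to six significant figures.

Integral: ∫_4^44 x·e^(−x/47) dx = 524.314.
Boundary: ½(f(4) + f(44)) = ½(3.67366 + 17.2536) = 10.4636.
Running total after boundary: 534.777.
k=1: B_{2}/(2)! × [f^{(1)}(44) − f^{(1)}(4)] = 1/12 × (0.0250294 − 0.840252) = -0.0679352.
After k=1: 534.709.
k=2: B_{4}/(4)! × [f^{(3)}(44) − f^{(3)}(4)] = −1/720 × (0.000366357 − 0.00121190) = 1.17436e-06.
After k=2: 534.709.
k=3: B_{6}/(6)! × [f^{(5)}(44) − f^{(5)}(4)] = 1/30240 × (3.26566e-07 − 9.25042e-07) = -1.97909e-11.

S_3 ≈ 534.709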